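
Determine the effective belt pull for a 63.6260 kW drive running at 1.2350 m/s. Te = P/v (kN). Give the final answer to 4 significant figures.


Te = P / v = 63.6260 / 1.2350
Te = 51.52 kN


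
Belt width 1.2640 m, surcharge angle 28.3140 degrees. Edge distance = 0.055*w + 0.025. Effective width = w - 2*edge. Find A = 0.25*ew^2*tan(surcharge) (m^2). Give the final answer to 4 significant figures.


edge = 0.055*1.2640 + 0.025 = 0.09452 m
ew = 1.2640 - 2*0.09452 = 1.07496 m
A = 0.25 * 1.07496^2 * tan(28.3140 deg)
A = 0.1556 m^2


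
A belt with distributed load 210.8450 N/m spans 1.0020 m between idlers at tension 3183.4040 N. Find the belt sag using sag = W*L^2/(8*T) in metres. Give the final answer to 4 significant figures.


sag = 210.8450 * 1.0020^2 / (8 * 3183.4040)
sag = 0.008312 m


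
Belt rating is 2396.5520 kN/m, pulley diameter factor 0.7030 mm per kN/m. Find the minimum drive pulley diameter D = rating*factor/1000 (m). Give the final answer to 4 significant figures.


D = 2396.5520 * 0.7030 / 1000
D = 1.685 m


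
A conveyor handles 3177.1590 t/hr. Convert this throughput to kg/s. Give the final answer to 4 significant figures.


m_dot = 3177.1590 * 1000 / 3600
m_dot = 882.5 kg/s


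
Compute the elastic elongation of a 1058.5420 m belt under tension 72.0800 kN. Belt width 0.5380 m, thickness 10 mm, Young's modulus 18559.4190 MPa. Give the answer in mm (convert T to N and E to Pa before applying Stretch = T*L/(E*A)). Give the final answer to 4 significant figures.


A = 0.5380 * 0.01 = 0.00538 m^2
Stretch = 72.0800*1000 * 1058.5420 / (18559.4190e6 * 0.00538) * 1000
Stretch = 764.1 mm


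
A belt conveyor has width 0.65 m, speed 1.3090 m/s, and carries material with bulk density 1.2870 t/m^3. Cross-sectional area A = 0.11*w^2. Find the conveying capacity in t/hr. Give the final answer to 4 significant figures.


A = 0.11 * 0.65^2 = 0.046475 m^2
C = 0.046475 * 1.3090 * 1.2870 * 3600
C = 281.9 t/hr


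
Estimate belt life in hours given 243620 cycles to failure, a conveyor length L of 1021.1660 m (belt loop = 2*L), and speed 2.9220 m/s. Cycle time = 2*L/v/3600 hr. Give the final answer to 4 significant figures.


cycle_time = 2 * 1021.1660 / 2.9220 / 3600 = 0.194153 hr
life = 243620 * 0.194153 = 47300 hours


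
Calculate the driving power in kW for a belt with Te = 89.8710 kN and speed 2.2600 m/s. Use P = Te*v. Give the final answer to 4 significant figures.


P = Te * v = 89.8710 * 2.2600
P = 203.1 kW


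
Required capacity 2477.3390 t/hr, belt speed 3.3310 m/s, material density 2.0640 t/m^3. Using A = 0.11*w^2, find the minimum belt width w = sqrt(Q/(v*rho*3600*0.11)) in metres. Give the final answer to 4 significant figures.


A_req = 2477.3390 / (3.3310 * 2.0640 * 3600) = 0.100092 m^2
w = sqrt(0.100092 / 0.11)
w = 0.9539 m


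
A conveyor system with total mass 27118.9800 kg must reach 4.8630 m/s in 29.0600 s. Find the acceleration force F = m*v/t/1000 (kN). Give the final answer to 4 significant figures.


F = 27118.9800 * 4.8630 / 29.0600 / 1000
F = 4.538 kN


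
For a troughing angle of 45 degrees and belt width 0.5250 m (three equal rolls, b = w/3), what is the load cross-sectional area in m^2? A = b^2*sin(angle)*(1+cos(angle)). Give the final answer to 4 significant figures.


b = 0.5250/3 = 0.175 m
A = 0.175^2 * sin(45 deg) * (1 + cos(45 deg))
A = 0.03697 m^2


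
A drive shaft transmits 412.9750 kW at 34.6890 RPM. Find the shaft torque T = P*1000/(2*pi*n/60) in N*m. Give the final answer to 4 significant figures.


omega = 2*pi*34.6890/60 = 3.63262 rad/s
T = 412.9750*1000 / 3.63262
T = 113700 N*m


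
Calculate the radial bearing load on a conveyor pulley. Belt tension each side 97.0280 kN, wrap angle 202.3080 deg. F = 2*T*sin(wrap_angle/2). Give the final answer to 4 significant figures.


F = 2 * 97.0280 * sin(202.3080/2 deg)
F = 190.4 kN


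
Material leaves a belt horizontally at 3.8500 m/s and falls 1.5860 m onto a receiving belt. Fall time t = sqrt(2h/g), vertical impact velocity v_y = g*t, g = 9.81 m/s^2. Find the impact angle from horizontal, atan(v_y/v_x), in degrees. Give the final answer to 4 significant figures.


t = sqrt(2*1.5860/9.81) = 0.568633 s
v_y = 9.81 * 0.568633 = 5.57829 m/s
angle = atan(5.57829 / 3.8500) = 55.39 deg


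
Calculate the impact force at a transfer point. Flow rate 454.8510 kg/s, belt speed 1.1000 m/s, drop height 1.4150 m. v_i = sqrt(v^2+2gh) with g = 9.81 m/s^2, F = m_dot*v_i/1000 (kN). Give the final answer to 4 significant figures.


v_i = sqrt(1.1000^2 + 2*9.81*1.4150) = 5.38259 m/s
F = 454.8510 * 5.38259 / 1000
F = 2.448 kN


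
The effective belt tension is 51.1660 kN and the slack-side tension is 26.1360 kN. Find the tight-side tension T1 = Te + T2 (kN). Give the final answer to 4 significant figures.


T1 = Te + T2 = 51.1660 + 26.1360
T1 = 77.30 kN


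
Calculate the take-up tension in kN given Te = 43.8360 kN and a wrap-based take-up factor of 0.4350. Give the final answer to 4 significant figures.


T_tu = 43.8360 * 0.4350
T_tu = 19.07 kN


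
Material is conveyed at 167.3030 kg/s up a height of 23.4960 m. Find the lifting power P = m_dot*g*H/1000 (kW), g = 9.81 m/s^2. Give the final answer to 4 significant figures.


P = 167.3030 * 9.81 * 23.4960 / 1000
P = 38.56 kW


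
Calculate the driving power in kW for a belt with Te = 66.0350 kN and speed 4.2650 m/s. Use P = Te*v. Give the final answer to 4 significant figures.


P = Te * v = 66.0350 * 4.2650
P = 281.6 kW


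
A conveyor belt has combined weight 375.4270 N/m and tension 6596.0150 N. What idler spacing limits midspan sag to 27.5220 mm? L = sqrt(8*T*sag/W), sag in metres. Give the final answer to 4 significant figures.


sag = 27.5220/1000 = 0.027522 m
L = sqrt(8 * 6596.0150 * 0.027522 / 375.4270)
L = 1.967 m


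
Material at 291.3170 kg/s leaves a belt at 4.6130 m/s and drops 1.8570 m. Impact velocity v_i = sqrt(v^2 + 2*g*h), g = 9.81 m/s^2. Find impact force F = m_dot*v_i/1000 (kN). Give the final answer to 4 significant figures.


v_i = sqrt(4.6130^2 + 2*9.81*1.8570) = 7.59698 m/s
F = 291.3170 * 7.59698 / 1000
F = 2.213 kN


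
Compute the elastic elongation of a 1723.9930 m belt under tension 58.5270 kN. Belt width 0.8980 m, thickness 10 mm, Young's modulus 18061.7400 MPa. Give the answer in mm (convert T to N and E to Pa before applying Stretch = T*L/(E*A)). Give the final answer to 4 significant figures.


A = 0.8980 * 0.01 = 0.00898 m^2
Stretch = 58.5270*1000 * 1723.9930 / (18061.7400e6 * 0.00898) * 1000
Stretch = 622.1 mm


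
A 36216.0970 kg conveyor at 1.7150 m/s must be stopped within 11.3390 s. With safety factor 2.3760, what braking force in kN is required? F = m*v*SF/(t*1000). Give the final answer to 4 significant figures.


F = 36216.0970 * 1.7150 / 11.3390 * 2.3760 / 1000
F = 13.01 kN


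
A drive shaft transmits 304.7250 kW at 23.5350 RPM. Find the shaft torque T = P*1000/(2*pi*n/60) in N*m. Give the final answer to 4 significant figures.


omega = 2*pi*23.5350/60 = 2.46458 rad/s
T = 304.7250*1000 / 2.46458
T = 123600 N*m


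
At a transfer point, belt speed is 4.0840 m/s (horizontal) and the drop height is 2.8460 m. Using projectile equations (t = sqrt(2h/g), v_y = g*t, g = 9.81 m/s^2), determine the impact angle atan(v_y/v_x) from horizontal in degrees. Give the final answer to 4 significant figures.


t = sqrt(2*2.8460/9.81) = 0.761725 s
v_y = 9.81 * 0.761725 = 7.47252 m/s
angle = atan(7.47252 / 4.0840) = 61.34 deg


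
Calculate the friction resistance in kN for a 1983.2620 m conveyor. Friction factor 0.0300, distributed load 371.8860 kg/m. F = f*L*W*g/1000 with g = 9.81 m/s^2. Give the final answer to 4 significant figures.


F = 0.0300 * 1983.2620 * 371.8860 * 9.81 / 1000
F = 217.1 kN


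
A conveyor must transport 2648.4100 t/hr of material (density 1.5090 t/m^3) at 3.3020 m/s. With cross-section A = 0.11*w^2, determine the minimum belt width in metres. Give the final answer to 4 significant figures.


A_req = 2648.4100 / (3.3020 * 1.5090 * 3600) = 0.147644 m^2
w = sqrt(0.147644 / 0.11)
w = 1.159 m


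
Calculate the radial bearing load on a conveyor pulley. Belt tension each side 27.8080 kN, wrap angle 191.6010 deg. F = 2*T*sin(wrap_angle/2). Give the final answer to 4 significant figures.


F = 2 * 27.8080 * sin(191.6010/2 deg)
F = 55.33 kN


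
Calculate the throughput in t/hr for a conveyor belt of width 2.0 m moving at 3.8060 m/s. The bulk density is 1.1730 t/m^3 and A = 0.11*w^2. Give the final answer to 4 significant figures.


A = 0.11 * 2.0^2 = 0.44 m^2
C = 0.44 * 3.8060 * 1.1730 * 3600
C = 7072 t/hr


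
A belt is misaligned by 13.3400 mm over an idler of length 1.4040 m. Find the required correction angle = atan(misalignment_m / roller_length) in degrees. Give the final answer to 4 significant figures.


misalign_m = 13.3400 / 1000 = 0.013340 m
angle = atan(0.013340 / 1.4040)
angle = 0.5444 deg


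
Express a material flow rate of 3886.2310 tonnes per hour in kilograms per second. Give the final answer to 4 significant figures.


m_dot = 3886.2310 * 1000 / 3600
m_dot = 1080 kg/s


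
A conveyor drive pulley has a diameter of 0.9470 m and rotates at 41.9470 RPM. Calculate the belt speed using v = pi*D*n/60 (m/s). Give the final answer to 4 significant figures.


v = pi * 0.9470 * 41.9470 / 60
v = 2.080 m/s


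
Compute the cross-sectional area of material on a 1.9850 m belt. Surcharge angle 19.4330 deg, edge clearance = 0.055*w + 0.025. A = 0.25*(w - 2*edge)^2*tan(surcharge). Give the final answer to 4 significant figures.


edge = 0.055*1.9850 + 0.025 = 0.134175 m
ew = 1.9850 - 2*0.134175 = 1.71665 m
A = 0.25 * 1.71665^2 * tan(19.4330 deg)
A = 0.2599 m^2


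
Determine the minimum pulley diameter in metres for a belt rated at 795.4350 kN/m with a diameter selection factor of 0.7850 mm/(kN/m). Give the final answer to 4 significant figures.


D = 795.4350 * 0.7850 / 1000
D = 0.6244 m


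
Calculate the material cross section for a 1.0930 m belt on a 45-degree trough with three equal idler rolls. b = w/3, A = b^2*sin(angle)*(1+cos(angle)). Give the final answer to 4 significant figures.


b = 1.0930/3 = 0.364333 m
A = 0.364333^2 * sin(45 deg) * (1 + cos(45 deg))
A = 0.1602 m^2


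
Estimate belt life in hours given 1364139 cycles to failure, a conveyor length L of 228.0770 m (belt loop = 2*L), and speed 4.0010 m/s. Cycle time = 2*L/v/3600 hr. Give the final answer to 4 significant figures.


cycle_time = 2 * 228.0770 / 4.0010 / 3600 = 0.0316694 hr
life = 1364139 * 0.0316694 = 43200 hours


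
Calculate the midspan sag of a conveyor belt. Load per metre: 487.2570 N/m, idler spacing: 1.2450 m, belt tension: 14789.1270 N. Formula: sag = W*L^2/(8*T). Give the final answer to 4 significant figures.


sag = 487.2570 * 1.2450^2 / (8 * 14789.1270)
sag = 0.006384 m


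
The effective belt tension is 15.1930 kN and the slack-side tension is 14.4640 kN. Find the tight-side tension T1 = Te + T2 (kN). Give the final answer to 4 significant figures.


T1 = Te + T2 = 15.1930 + 14.4640
T1 = 29.66 kN


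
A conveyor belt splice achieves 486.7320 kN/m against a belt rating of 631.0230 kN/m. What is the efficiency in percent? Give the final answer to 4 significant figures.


Eff = 486.7320 / 631.0230 * 100
Eff = 77.13 %


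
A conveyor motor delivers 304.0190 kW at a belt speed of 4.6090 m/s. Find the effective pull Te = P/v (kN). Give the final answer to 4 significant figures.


Te = P / v = 304.0190 / 4.6090
Te = 65.96 kN


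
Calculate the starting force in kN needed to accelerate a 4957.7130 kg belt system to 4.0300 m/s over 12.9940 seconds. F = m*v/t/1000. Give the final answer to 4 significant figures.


F = 4957.7130 * 4.0300 / 12.9940 / 1000
F = 1.538 kN


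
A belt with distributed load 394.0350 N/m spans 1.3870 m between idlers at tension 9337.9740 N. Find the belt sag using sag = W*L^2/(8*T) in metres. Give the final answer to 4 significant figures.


sag = 394.0350 * 1.3870^2 / (8 * 9337.9740)
sag = 0.01015 m


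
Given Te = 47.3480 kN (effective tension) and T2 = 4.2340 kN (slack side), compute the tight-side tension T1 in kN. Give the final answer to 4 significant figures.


T1 = Te + T2 = 47.3480 + 4.2340
T1 = 51.58 kN


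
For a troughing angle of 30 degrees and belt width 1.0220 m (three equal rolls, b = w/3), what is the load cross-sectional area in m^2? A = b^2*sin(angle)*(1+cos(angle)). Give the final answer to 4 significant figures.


b = 1.0220/3 = 0.340667 m
A = 0.340667^2 * sin(30 deg) * (1 + cos(30 deg))
A = 0.1083 m^2


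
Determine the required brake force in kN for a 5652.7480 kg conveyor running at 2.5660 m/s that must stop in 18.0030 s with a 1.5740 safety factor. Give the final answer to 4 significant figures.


F = 5652.7480 * 2.5660 / 18.0030 * 1.5740 / 1000
F = 1.268 kN


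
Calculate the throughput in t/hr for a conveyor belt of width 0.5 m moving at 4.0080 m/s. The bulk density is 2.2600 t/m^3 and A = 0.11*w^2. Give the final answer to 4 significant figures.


A = 0.11 * 0.5^2 = 0.0275 m^2
C = 0.0275 * 4.0080 * 2.2600 * 3600
C = 896.7 t/hr


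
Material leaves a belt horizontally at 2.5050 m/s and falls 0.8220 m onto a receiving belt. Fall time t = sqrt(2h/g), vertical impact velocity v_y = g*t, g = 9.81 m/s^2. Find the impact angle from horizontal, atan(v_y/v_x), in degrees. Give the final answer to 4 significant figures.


t = sqrt(2*0.8220/9.81) = 0.40937 s
v_y = 9.81 * 0.40937 = 4.01592 m/s
angle = atan(4.01592 / 2.5050) = 58.05 deg


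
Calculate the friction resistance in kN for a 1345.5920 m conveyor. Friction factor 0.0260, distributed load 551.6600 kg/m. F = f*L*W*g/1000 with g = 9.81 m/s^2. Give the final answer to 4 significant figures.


F = 0.0260 * 1345.5920 * 551.6600 * 9.81 / 1000
F = 189.3 kN


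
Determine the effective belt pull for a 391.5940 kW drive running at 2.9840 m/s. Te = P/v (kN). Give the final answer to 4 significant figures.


Te = P / v = 391.5940 / 2.9840
Te = 131.2 kN


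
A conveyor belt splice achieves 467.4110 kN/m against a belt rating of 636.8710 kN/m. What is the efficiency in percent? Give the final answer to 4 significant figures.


Eff = 467.4110 / 636.8710 * 100
Eff = 73.39 %


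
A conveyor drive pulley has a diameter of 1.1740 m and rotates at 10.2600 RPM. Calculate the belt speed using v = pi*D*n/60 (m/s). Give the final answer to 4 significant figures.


v = pi * 1.1740 * 10.2600 / 60
v = 0.6307 m/s


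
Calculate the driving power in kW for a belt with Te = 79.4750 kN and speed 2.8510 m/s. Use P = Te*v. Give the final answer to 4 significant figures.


P = Te * v = 79.4750 * 2.8510
P = 226.6 kW


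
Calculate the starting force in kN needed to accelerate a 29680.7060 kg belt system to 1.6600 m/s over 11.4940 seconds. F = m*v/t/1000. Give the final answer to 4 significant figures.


F = 29680.7060 * 1.6600 / 11.4940 / 1000
F = 4.287 kN


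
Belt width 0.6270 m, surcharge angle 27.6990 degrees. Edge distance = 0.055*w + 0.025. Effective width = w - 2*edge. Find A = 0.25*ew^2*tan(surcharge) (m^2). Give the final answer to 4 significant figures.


edge = 0.055*0.6270 + 0.025 = 0.059485 m
ew = 0.6270 - 2*0.059485 = 0.50803 m
A = 0.25 * 0.50803^2 * tan(27.6990 deg)
A = 0.03387 m^2


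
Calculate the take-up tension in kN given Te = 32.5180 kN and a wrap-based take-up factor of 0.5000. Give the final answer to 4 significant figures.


T_tu = 32.5180 * 0.5000
T_tu = 16.26 kN


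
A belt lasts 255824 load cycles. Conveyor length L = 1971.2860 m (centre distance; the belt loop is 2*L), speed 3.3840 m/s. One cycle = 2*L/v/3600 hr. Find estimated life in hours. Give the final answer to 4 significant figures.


cycle_time = 2 * 1971.2860 / 3.3840 / 3600 = 0.323629 hr
life = 255824 * 0.323629 = 82790 hours


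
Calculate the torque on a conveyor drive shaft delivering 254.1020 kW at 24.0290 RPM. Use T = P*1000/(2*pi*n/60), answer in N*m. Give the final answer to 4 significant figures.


omega = 2*pi*24.0290/60 = 2.51631 rad/s
T = 254.1020*1000 / 2.51631
T = 101000 N*m


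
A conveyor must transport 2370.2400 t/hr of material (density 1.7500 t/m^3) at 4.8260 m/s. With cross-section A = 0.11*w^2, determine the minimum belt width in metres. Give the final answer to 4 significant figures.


A_req = 2370.2400 / (4.8260 * 1.7500 * 3600) = 0.0779587 m^2
w = sqrt(0.0779587 / 0.11)
w = 0.8419 m


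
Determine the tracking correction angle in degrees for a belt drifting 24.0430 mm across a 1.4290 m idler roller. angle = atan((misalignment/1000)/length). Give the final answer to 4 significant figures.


misalign_m = 24.0430 / 1000 = 0.024043 m
angle = atan(0.024043 / 1.4290)
angle = 0.9639 deg


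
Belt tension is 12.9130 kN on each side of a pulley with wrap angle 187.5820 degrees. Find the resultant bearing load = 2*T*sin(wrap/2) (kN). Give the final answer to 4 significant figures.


F = 2 * 12.9130 * sin(187.5820/2 deg)
F = 25.77 kN


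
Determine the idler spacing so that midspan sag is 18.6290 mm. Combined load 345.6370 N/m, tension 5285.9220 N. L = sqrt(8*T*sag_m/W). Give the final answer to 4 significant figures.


sag = 18.6290/1000 = 0.018629 m
L = sqrt(8 * 5285.9220 * 0.018629 / 345.6370)
L = 1.510 m


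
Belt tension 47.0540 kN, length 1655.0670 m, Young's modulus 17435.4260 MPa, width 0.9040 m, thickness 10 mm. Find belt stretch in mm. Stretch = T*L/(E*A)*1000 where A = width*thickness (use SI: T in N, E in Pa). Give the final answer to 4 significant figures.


A = 0.9040 * 0.01 = 0.00904 m^2
Stretch = 47.0540*1000 * 1655.0670 / (17435.4260e6 * 0.00904) * 1000
Stretch = 494.1 mm


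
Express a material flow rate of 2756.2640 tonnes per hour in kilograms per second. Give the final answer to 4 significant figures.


m_dot = 2756.2640 * 1000 / 3600
m_dot = 765.6 kg/s


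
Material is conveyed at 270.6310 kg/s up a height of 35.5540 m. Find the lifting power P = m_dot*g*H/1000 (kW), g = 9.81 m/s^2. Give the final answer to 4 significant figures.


P = 270.6310 * 9.81 * 35.5540 / 1000
P = 94.39 kW


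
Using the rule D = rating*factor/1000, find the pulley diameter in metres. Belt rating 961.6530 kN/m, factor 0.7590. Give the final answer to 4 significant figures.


D = 961.6530 * 0.7590 / 1000
D = 0.7299 m


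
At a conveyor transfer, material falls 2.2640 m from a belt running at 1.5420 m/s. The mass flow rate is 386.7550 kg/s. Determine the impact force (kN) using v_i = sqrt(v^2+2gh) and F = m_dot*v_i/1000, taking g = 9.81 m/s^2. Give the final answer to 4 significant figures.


v_i = sqrt(1.5420^2 + 2*9.81*2.2640) = 6.84087 m/s
F = 386.7550 * 6.84087 / 1000
F = 2.646 kN


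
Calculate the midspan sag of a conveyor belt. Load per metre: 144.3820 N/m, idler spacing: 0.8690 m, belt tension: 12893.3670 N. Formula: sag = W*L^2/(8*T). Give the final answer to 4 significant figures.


sag = 144.3820 * 0.8690^2 / (8 * 12893.3670)
sag = 0.001057 m


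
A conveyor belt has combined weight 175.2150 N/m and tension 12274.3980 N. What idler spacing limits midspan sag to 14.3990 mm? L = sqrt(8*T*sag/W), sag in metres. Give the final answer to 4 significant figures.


sag = 14.3990/1000 = 0.014399 m
L = sqrt(8 * 12274.3980 * 0.014399 / 175.2150)
L = 2.841 m


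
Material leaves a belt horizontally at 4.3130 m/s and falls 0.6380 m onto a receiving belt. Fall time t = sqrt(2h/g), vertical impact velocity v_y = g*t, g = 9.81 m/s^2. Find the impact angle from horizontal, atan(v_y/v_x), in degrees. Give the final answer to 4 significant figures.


t = sqrt(2*0.6380/9.81) = 0.360654 s
v_y = 9.81 * 0.360654 = 3.53802 m/s
angle = atan(3.53802 / 4.3130) = 39.36 deg


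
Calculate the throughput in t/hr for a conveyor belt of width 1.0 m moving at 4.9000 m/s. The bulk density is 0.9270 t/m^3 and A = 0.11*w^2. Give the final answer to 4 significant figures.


A = 0.11 * 1.0^2 = 0.11 m^2
C = 0.11 * 4.9000 * 0.9270 * 3600
C = 1799 t/hr


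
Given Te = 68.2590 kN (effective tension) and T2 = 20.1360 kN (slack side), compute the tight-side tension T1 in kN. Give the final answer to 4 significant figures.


T1 = Te + T2 = 68.2590 + 20.1360
T1 = 88.39 kN


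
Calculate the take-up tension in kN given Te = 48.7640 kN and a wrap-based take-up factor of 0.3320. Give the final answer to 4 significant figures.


T_tu = 48.7640 * 0.3320
T_tu = 16.19 kN


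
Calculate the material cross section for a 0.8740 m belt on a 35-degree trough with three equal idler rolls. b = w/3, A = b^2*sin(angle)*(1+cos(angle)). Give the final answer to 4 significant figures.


b = 0.8740/3 = 0.291333 m
A = 0.291333^2 * sin(35 deg) * (1 + cos(35 deg))
A = 0.08856 m^2


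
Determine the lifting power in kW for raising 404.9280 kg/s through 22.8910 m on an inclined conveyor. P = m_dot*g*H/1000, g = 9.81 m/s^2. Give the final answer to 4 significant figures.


P = 404.9280 * 9.81 * 22.8910 / 1000
P = 90.93 kW


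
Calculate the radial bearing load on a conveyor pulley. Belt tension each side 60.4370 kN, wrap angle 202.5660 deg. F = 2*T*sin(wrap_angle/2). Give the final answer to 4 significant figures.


F = 2 * 60.4370 * sin(202.5660/2 deg)
F = 118.5 kN


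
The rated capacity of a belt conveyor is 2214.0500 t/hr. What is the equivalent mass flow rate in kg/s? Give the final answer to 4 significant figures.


m_dot = 2214.0500 * 1000 / 3600
m_dot = 615.0 kg/s


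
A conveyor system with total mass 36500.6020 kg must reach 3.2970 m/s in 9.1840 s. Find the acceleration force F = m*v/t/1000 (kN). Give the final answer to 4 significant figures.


F = 36500.6020 * 3.2970 / 9.1840 / 1000
F = 13.10 kN


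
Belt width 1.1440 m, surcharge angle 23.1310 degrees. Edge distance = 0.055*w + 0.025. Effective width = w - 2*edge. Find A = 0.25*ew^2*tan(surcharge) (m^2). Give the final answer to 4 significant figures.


edge = 0.055*1.1440 + 0.025 = 0.08792 m
ew = 1.1440 - 2*0.08792 = 0.96816 m
A = 0.25 * 0.96816^2 * tan(23.1310 deg)
A = 0.1001 m^2


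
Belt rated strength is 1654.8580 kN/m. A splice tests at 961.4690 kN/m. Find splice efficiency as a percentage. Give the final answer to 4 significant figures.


Eff = 961.4690 / 1654.8580 * 100
Eff = 58.10 %


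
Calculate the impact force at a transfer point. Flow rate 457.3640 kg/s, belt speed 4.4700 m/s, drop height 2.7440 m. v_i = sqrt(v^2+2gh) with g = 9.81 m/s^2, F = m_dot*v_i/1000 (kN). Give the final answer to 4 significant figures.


v_i = sqrt(4.4700^2 + 2*9.81*2.7440) = 8.59175 m/s
F = 457.3640 * 8.59175 / 1000
F = 3.930 kN


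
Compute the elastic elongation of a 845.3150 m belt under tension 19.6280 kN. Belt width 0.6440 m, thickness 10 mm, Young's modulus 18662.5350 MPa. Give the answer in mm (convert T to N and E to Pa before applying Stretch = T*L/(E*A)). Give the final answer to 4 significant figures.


A = 0.6440 * 0.01 = 0.00644 m^2
Stretch = 19.6280*1000 * 845.3150 / (18662.5350e6 * 0.00644) * 1000
Stretch = 138.1 mm


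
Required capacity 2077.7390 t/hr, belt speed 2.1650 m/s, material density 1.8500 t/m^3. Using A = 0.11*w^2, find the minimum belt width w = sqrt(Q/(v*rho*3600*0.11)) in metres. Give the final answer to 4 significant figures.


A_req = 2077.7390 / (2.1650 * 1.8500 * 3600) = 0.144098 m^2
w = sqrt(0.144098 / 0.11)
w = 1.145 m


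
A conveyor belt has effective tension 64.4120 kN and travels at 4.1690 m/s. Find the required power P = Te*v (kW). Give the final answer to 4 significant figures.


P = Te * v = 64.4120 * 4.1690
P = 268.5 kW


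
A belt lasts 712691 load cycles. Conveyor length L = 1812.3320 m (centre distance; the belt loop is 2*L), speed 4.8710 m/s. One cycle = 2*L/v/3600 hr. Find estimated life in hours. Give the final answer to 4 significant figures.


cycle_time = 2 * 1812.3320 / 4.8710 / 3600 = 0.206703 hr
life = 712691 * 0.206703 = 147300 hours


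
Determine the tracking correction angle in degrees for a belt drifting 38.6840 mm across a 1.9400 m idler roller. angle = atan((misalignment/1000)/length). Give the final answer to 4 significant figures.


misalign_m = 38.6840 / 1000 = 0.038684 m
angle = atan(0.038684 / 1.9400)
angle = 1.142 deg


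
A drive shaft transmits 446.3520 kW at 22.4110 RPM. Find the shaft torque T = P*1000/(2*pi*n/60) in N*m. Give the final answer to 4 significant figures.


omega = 2*pi*22.4110/60 = 2.34687 rad/s
T = 446.3520*1000 / 2.34687
T = 190200 N*m


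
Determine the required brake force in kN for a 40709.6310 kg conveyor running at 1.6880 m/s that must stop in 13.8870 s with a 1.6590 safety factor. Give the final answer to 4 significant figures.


F = 40709.6310 * 1.6880 / 13.8870 * 1.6590 / 1000
F = 8.209 kN


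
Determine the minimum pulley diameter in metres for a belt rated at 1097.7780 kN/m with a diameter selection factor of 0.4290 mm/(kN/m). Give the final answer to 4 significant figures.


D = 1097.7780 * 0.4290 / 1000
D = 0.4709 m


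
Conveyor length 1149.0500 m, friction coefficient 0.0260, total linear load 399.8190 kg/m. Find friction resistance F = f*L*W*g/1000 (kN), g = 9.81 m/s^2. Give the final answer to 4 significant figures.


F = 0.0260 * 1149.0500 * 399.8190 * 9.81 / 1000
F = 117.2 kN


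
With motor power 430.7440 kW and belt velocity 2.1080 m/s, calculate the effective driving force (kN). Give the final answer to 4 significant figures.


Te = P / v = 430.7440 / 2.1080
Te = 204.3 kN


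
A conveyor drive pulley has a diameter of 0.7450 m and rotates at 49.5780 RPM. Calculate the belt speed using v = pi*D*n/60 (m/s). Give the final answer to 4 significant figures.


v = pi * 0.7450 * 49.5780 / 60
v = 1.934 m/s


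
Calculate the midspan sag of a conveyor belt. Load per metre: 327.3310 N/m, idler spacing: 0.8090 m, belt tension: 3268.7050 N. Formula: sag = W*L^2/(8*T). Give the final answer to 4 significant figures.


sag = 327.3310 * 0.8090^2 / (8 * 3268.7050)
sag = 0.008193 m


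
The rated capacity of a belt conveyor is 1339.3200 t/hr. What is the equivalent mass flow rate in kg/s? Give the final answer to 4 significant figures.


m_dot = 1339.3200 * 1000 / 3600
m_dot = 372.0 kg/s


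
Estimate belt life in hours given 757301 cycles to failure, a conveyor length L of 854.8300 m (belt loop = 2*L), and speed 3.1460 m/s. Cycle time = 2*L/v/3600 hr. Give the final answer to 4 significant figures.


cycle_time = 2 * 854.8300 / 3.1460 / 3600 = 0.150955 hr
life = 757301 * 0.150955 = 114300 hours


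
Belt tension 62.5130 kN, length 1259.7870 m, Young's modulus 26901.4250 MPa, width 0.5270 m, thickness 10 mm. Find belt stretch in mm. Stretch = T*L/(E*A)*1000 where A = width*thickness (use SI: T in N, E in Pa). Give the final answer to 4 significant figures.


A = 0.5270 * 0.01 = 0.00527 m^2
Stretch = 62.5130*1000 * 1259.7870 / (26901.4250e6 * 0.00527) * 1000
Stretch = 555.5 mm


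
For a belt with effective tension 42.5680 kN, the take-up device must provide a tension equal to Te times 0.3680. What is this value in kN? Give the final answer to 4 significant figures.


T_tu = 42.5680 * 0.3680
T_tu = 15.67 kN


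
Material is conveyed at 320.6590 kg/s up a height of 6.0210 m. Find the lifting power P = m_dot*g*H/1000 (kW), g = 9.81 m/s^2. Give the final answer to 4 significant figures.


P = 320.6590 * 9.81 * 6.0210 / 1000
P = 18.94 kW


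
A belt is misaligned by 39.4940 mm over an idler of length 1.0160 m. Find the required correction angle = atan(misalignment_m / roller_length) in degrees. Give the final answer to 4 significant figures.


misalign_m = 39.4940 / 1000 = 0.039494 m
angle = atan(0.039494 / 1.0160)
angle = 2.226 deg


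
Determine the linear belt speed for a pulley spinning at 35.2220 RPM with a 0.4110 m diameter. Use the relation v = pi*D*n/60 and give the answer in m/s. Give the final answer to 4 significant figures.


v = pi * 0.4110 * 35.2220 / 60
v = 0.7580 m/s


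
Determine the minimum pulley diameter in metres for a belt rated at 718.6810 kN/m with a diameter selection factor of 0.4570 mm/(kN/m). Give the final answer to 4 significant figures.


D = 718.6810 * 0.4570 / 1000
D = 0.3284 m


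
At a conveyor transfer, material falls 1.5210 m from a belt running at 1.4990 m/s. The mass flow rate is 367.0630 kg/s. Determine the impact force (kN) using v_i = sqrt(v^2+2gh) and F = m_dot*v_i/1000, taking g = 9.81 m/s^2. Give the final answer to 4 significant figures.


v_i = sqrt(1.4990^2 + 2*9.81*1.5210) = 5.66472 m/s
F = 367.0630 * 5.66472 / 1000
F = 2.079 kN


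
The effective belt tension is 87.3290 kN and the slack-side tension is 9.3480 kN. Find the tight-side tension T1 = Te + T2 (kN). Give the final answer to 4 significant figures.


T1 = Te + T2 = 87.3290 + 9.3480
T1 = 96.68 kN


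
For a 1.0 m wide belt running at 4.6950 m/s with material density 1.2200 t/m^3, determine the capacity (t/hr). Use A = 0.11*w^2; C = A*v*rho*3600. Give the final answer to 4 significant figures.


A = 0.11 * 1.0^2 = 0.11 m^2
C = 0.11 * 4.6950 * 1.2200 * 3600
C = 2268 t/hr


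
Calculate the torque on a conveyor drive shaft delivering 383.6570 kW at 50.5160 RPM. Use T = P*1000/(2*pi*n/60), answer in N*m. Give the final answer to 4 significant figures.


omega = 2*pi*50.5160/60 = 5.29002 rad/s
T = 383.6570*1000 / 5.29002
T = 72520 N*m


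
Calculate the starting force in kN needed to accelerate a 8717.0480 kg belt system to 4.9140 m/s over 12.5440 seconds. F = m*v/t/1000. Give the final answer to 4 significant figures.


F = 8717.0480 * 4.9140 / 12.5440 / 1000
F = 3.415 kN


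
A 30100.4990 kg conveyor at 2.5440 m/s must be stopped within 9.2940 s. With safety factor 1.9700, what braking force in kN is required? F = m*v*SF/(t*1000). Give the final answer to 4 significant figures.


F = 30100.4990 * 2.5440 / 9.2940 * 1.9700 / 1000
F = 16.23 kN


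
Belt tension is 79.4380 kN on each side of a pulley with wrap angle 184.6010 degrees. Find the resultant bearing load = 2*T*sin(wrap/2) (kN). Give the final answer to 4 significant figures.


F = 2 * 79.4380 * sin(184.6010/2 deg)
F = 158.7 kN


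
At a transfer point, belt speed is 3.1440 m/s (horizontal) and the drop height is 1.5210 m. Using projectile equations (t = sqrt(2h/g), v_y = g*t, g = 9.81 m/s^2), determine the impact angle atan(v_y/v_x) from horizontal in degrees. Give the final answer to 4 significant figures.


t = sqrt(2*1.5210/9.81) = 0.556859 s
v_y = 9.81 * 0.556859 = 5.46279 m/s
angle = atan(5.46279 / 3.1440) = 60.08 deg


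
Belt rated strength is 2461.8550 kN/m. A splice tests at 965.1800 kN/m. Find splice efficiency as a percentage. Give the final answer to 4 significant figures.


Eff = 965.1800 / 2461.8550 * 100
Eff = 39.21 %


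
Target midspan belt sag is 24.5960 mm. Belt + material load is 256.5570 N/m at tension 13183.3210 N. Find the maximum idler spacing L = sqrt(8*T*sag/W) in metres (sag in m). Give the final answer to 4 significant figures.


sag = 24.5960/1000 = 0.024596 m
L = sqrt(8 * 13183.3210 * 0.024596 / 256.5570)
L = 3.180 m


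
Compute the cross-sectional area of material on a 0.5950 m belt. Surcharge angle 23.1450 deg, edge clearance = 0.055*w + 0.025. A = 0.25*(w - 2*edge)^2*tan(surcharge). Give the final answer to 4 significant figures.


edge = 0.055*0.5950 + 0.025 = 0.057725 m
ew = 0.5950 - 2*0.057725 = 0.47955 m
A = 0.25 * 0.47955^2 * tan(23.1450 deg)
A = 0.02458 m^2


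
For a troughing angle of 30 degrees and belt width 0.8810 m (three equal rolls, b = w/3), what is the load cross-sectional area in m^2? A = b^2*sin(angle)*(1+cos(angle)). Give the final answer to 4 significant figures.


b = 0.8810/3 = 0.293667 m
A = 0.293667^2 * sin(30 deg) * (1 + cos(30 deg))
A = 0.08046 m^2


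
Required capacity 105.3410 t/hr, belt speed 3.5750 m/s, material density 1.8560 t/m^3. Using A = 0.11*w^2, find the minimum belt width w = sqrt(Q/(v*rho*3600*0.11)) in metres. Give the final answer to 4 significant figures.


A_req = 105.3410 / (3.5750 * 1.8560 * 3600) = 0.00441002 m^2
w = sqrt(0.00441002 / 0.11)
w = 0.2002 m


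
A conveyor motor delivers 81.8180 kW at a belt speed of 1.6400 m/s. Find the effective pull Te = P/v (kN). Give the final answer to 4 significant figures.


Te = P / v = 81.8180 / 1.6400
Te = 49.89 kN


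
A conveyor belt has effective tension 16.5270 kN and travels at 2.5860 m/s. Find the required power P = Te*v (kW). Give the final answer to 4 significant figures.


P = Te * v = 16.5270 * 2.5860
P = 42.74 kW


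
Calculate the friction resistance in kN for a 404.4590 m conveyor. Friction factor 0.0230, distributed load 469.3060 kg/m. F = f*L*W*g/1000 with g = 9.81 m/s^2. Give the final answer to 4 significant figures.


F = 0.0230 * 404.4590 * 469.3060 * 9.81 / 1000
F = 42.83 kN


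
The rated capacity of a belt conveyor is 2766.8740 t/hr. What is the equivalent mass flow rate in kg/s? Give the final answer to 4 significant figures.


m_dot = 2766.8740 * 1000 / 3600
m_dot = 768.6 kg/s


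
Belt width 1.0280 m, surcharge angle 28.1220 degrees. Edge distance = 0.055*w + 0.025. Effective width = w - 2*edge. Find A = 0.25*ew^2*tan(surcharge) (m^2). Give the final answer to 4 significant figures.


edge = 0.055*1.0280 + 0.025 = 0.08154 m
ew = 1.0280 - 2*0.08154 = 0.86492 m
A = 0.25 * 0.86492^2 * tan(28.1220 deg)
A = 0.09995 m^2


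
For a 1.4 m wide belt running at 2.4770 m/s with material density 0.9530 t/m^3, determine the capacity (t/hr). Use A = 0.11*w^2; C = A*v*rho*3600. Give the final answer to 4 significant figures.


A = 0.11 * 1.4^2 = 0.2156 m^2
C = 0.2156 * 2.4770 * 0.9530 * 3600
C = 1832 t/hr


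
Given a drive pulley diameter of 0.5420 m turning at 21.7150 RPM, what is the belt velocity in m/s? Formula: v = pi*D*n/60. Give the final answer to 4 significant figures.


v = pi * 0.5420 * 21.7150 / 60
v = 0.6163 m/s


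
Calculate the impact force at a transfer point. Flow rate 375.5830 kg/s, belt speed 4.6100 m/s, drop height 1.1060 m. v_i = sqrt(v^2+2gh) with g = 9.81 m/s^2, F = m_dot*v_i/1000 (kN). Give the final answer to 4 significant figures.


v_i = sqrt(4.6100^2 + 2*9.81*1.1060) = 6.55376 m/s
F = 375.5830 * 6.55376 / 1000
F = 2.461 kN


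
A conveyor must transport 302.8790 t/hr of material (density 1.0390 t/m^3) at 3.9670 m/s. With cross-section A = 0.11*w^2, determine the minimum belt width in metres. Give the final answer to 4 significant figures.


A_req = 302.8790 / (3.9670 * 1.0390 * 3600) = 0.0204122 m^2
w = sqrt(0.0204122 / 0.11)
w = 0.4308 m


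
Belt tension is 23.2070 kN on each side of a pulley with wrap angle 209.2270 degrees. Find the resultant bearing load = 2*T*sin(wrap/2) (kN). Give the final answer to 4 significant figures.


F = 2 * 23.2070 * sin(209.2270/2 deg)
F = 44.91 kN


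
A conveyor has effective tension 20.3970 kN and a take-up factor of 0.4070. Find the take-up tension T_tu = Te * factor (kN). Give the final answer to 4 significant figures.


T_tu = 20.3970 * 0.4070
T_tu = 8.302 kN


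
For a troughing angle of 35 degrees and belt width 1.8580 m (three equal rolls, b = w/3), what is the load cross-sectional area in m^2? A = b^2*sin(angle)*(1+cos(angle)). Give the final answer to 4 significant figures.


b = 1.8580/3 = 0.619333 m
A = 0.619333^2 * sin(35 deg) * (1 + cos(35 deg))
A = 0.4002 m^2


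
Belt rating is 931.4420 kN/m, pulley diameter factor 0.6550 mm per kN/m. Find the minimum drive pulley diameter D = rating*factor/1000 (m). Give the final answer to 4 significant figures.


D = 931.4420 * 0.6550 / 1000
D = 0.6101 m


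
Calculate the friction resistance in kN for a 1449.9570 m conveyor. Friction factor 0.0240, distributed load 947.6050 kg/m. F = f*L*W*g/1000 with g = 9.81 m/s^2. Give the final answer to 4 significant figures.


F = 0.0240 * 1449.9570 * 947.6050 * 9.81 / 1000
F = 323.5 kN


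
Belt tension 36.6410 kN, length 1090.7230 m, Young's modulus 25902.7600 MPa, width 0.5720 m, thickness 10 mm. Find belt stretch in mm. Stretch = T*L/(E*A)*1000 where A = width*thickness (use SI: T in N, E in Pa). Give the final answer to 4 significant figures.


A = 0.5720 * 0.01 = 0.00572 m^2
Stretch = 36.6410*1000 * 1090.7230 / (25902.7600e6 * 0.00572) * 1000
Stretch = 269.7 mm


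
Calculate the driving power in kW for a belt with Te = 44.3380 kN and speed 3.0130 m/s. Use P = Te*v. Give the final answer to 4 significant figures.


P = Te * v = 44.3380 * 3.0130
P = 133.6 kW


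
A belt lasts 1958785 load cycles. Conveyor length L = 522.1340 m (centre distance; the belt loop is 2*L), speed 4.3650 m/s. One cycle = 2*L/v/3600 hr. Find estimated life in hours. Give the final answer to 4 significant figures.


cycle_time = 2 * 522.1340 / 4.3650 / 3600 = 0.0664546 hr
life = 1958785 * 0.0664546 = 130200 hours


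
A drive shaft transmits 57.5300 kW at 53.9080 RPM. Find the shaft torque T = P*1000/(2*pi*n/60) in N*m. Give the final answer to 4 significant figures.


omega = 2*pi*53.9080/60 = 5.64523 rad/s
T = 57.5300*1000 / 5.64523
T = 10190 N*m


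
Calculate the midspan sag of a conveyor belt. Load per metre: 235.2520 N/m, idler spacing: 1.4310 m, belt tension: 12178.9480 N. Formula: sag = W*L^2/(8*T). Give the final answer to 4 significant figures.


sag = 235.2520 * 1.4310^2 / (8 * 12178.9480)
sag = 0.004944 m


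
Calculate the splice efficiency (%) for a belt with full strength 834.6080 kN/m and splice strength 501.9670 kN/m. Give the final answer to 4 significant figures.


Eff = 501.9670 / 834.6080 * 100
Eff = 60.14 %


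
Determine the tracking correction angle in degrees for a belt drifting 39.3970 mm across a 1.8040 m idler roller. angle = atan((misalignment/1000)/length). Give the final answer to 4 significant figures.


misalign_m = 39.3970 / 1000 = 0.039397 m
angle = atan(0.039397 / 1.8040)
angle = 1.251 deg


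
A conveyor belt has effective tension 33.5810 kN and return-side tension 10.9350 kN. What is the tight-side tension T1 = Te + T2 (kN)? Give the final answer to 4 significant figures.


T1 = Te + T2 = 33.5810 + 10.9350
T1 = 44.52 kN


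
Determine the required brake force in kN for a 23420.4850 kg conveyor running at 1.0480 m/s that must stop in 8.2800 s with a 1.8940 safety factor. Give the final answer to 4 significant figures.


F = 23420.4850 * 1.0480 / 8.2800 * 1.8940 / 1000
F = 5.614 kN


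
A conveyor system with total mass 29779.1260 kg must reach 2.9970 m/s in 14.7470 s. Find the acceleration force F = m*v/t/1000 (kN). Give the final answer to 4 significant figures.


F = 29779.1260 * 2.9970 / 14.7470 / 1000
F = 6.052 kN


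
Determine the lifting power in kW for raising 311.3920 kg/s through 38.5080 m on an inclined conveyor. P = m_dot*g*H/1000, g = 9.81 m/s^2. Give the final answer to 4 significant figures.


P = 311.3920 * 9.81 * 38.5080 / 1000
P = 117.6 kW


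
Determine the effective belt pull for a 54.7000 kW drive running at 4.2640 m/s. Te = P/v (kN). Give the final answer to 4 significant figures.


Te = P / v = 54.7000 / 4.2640
Te = 12.83 kN


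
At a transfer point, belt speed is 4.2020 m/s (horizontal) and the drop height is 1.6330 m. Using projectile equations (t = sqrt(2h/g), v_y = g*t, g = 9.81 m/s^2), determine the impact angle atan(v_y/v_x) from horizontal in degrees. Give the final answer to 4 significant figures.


t = sqrt(2*1.6330/9.81) = 0.576997 s
v_y = 9.81 * 0.576997 = 5.66034 m/s
angle = atan(5.66034 / 4.2020) = 53.41 deg


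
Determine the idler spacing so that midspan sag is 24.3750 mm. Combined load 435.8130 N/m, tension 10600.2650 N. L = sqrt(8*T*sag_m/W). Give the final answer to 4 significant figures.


sag = 24.3750/1000 = 0.024375 m
L = sqrt(8 * 10600.2650 * 0.024375 / 435.8130)
L = 2.178 m
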